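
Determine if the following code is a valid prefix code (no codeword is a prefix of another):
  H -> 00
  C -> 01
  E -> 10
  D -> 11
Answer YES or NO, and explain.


Checking each pair (does one codeword prefix another?):
  H='00' vs C='01': no prefix
  H='00' vs E='10': no prefix
  H='00' vs D='11': no prefix
  C='01' vs H='00': no prefix
  C='01' vs E='10': no prefix
  C='01' vs D='11': no prefix
  E='10' vs H='00': no prefix
  E='10' vs C='01': no prefix
  E='10' vs D='11': no prefix
  D='11' vs H='00': no prefix
  D='11' vs C='01': no prefix
  D='11' vs E='10': no prefix
No violation found over all pairs.

YES -- this is a valid prefix code. No codeword is a prefix of any other codeword.


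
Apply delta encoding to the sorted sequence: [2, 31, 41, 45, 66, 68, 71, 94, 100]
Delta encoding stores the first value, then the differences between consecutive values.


First value: 2
Deltas:
  31 - 2 = 29
  41 - 31 = 10
  45 - 41 = 4
  66 - 45 = 21
  68 - 66 = 2
  71 - 68 = 3
  94 - 71 = 23
  100 - 94 = 6


Delta encoded: [2, 29, 10, 4, 21, 2, 3, 23, 6]


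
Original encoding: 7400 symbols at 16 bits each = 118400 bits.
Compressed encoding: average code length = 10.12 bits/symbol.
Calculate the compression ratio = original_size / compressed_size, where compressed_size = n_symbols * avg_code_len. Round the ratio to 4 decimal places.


original_size = n_symbols * orig_bits = 7400 * 16 = 118400 bits
compressed_size = n_symbols * avg_code_len = 7400 * 10.12 = 74888.0 bits
ratio = original_size / compressed_size = 118400 / 74888.0 = 1.581

Compression ratio = 1.581


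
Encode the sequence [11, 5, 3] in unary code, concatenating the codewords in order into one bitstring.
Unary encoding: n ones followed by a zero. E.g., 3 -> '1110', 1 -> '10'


Encode each number as n ones followed by a terminating 0:
  11 -> 111111111110 (12 bits)
  5 -> 111110 (6 bits)
  3 -> 1110 (4 bits)
Total length = 12 + 6 + 4 = 22 bits.

Unary([11, 5, 3]) = 1111111111101111101110 (22 bits)


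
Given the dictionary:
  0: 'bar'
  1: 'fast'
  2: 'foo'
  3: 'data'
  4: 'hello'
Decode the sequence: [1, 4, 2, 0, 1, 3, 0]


Look up each index in the dictionary:
  1 -> 'fast'
  4 -> 'hello'
  2 -> 'foo'
  0 -> 'bar'
  1 -> 'fast'
  3 -> 'data'
  0 -> 'bar'

Decoded: "fast hello foo bar fast data bar"


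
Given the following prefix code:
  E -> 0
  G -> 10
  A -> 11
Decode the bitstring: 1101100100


Decoding step by step:
Bits 11 -> A
Bits 0 -> E
Bits 11 -> A
Bits 0 -> E
Bits 0 -> E
Bits 10 -> G
Bits 0 -> E


Decoded message: AEAEEGE


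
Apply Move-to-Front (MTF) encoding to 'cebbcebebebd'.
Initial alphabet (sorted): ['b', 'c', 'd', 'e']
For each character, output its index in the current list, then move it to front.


MTF encoding:
'c': index 1 in ['b', 'c', 'd', 'e'] -> ['c', 'b', 'd', 'e']
'e': index 3 in ['c', 'b', 'd', 'e'] -> ['e', 'c', 'b', 'd']
'b': index 2 in ['e', 'c', 'b', 'd'] -> ['b', 'e', 'c', 'd']
'b': index 0 in ['b', 'e', 'c', 'd'] -> ['b', 'e', 'c', 'd']
'c': index 2 in ['b', 'e', 'c', 'd'] -> ['c', 'b', 'e', 'd']
'e': index 2 in ['c', 'b', 'e', 'd'] -> ['e', 'c', 'b', 'd']
'b': index 2 in ['e', 'c', 'b', 'd'] -> ['b', 'e', 'c', 'd']
'e': index 1 in ['b', 'e', 'c', 'd'] -> ['e', 'b', 'c', 'd']
'b': index 1 in ['e', 'b', 'c', 'd'] -> ['b', 'e', 'c', 'd']
'e': index 1 in ['b', 'e', 'c', 'd'] -> ['e', 'b', 'c', 'd']
'b': index 1 in ['e', 'b', 'c', 'd'] -> ['b', 'e', 'c', 'd']
'd': index 3 in ['b', 'e', 'c', 'd'] -> ['d', 'b', 'e', 'c']


Output: [1, 3, 2, 0, 2, 2, 2, 1, 1, 1, 1, 3]


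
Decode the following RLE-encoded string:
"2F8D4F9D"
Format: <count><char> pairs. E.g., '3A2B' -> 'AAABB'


Expanding each <count><char> pair:
  2F -> 'FF'
  8D -> 'DDDDDDDD'
  4F -> 'FFFF'
  9D -> 'DDDDDDDDD'

Decoded = FFDDDDDDDDFFFFDDDDDDDDD


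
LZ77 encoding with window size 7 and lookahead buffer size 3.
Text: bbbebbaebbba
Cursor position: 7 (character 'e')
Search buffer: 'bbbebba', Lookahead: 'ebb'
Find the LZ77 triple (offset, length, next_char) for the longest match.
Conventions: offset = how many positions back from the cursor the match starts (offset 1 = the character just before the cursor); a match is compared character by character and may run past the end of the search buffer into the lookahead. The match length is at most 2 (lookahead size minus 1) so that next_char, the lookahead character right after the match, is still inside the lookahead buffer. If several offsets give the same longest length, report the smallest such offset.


Try each offset into the search buffer:
  offset=1 (pos 6, char 'a'): match length 0
  offset=2 (pos 5, char 'b'): match length 0
  offset=3 (pos 4, char 'b'): match length 0
  offset=4 (pos 3, char 'e'): match length 2
  offset=5 (pos 2, char 'b'): match length 0
  offset=6 (pos 1, char 'b'): match length 0
  offset=7 (pos 0, char 'b'): match length 0
Longest match has length 2 at offset 4.
next_char = character at position 7 + 2 = 9 -> 'b'

Best match: offset=4, length=2 (matching 'eb' starting at position 3)
LZ77 triple: (4, 2, 'b')


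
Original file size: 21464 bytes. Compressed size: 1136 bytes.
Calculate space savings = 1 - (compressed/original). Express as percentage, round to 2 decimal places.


ratio = compressed/original = 1136/21464 = 0.052926
savings = 1 - ratio = 1 - 0.052926 = 0.947074
as a percentage: 0.947074 * 100 = 94.71%

Space savings = 1 - 1136/21464 = 94.71%


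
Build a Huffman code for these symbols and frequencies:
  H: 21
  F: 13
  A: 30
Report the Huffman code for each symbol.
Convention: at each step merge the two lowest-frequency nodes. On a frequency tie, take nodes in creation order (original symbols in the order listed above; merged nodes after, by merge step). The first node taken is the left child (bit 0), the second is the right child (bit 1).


Huffman tree construction:
Step 1: Merge F(13) + H(21) = 34
Step 2: Merge A(30) + (F+H)(34) = 64
Read each symbol's code off the tree from the root (left child = 0, right child = 1).

Codes:
  H: 11 (length 2)
  F: 10 (length 2)
  A: 0 (length 1)
Average code length: 98/64 = 1.5313 bits/symbol


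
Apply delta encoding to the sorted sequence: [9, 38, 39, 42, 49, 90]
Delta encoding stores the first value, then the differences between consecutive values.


First value: 9
Deltas:
  38 - 9 = 29
  39 - 38 = 1
  42 - 39 = 3
  49 - 42 = 7
  90 - 49 = 41


Delta encoded: [9, 29, 1, 3, 7, 41]


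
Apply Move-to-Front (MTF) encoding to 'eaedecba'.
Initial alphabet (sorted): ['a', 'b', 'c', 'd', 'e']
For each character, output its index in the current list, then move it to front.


MTF encoding:
'e': index 4 in ['a', 'b', 'c', 'd', 'e'] -> ['e', 'a', 'b', 'c', 'd']
'a': index 1 in ['e', 'a', 'b', 'c', 'd'] -> ['a', 'e', 'b', 'c', 'd']
'e': index 1 in ['a', 'e', 'b', 'c', 'd'] -> ['e', 'a', 'b', 'c', 'd']
'd': index 4 in ['e', 'a', 'b', 'c', 'd'] -> ['d', 'e', 'a', 'b', 'c']
'e': index 1 in ['d', 'e', 'a', 'b', 'c'] -> ['e', 'd', 'a', 'b', 'c']
'c': index 4 in ['e', 'd', 'a', 'b', 'c'] -> ['c', 'e', 'd', 'a', 'b']
'b': index 4 in ['c', 'e', 'd', 'a', 'b'] -> ['b', 'c', 'e', 'd', 'a']
'a': index 4 in ['b', 'c', 'e', 'd', 'a'] -> ['a', 'b', 'c', 'e', 'd']


Output: [4, 1, 1, 4, 1, 4, 4, 4]


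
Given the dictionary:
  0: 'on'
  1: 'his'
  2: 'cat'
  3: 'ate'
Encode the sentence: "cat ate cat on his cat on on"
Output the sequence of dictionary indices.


Look up each word in the dictionary:
  'cat' -> 2
  'ate' -> 3
  'cat' -> 2
  'on' -> 0
  'his' -> 1
  'cat' -> 2
  'on' -> 0
  'on' -> 0

Encoded: [2, 3, 2, 0, 1, 2, 0, 0]


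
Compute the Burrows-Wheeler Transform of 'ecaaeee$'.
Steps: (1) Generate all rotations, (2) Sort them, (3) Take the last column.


Rotations (sorted):
  0: $ecaaeee -> last char: e
  1: aaeee$ec -> last char: c
  2: aeee$eca -> last char: a
  3: caaeee$e -> last char: e
  4: e$ecaaee -> last char: e
  5: ecaaeee$ -> last char: $
  6: ee$ecaae -> last char: e
  7: eee$ecaa -> last char: a


BWT = ecaee$ea


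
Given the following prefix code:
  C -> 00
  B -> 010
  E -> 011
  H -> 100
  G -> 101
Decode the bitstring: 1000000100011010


Decoding step by step:
Bits 100 -> H
Bits 00 -> C
Bits 00 -> C
Bits 100 -> H
Bits 011 -> E
Bits 010 -> B


Decoded message: HCCHEB


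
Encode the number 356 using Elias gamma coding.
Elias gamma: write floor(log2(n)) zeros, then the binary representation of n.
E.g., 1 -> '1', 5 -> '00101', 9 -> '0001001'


num_bits = floor(log2(356)) + 1 = 9
leading_zeros = num_bits - 1 = 8
binary(356) = 101100100

Elias gamma(356) = '00000000' + '101100100' = 00000000101100100 (17 bits)


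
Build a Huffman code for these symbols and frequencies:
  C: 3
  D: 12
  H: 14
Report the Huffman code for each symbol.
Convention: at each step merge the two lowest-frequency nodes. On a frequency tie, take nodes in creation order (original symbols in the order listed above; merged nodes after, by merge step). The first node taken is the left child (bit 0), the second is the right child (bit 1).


Huffman tree construction:
Step 1: Merge C(3) + D(12) = 15
Step 2: Merge H(14) + (C+D)(15) = 29
Read each symbol's code off the tree from the root (left child = 0, right child = 1).

Codes:
  C: 10 (length 2)
  D: 11 (length 2)
  H: 0 (length 1)
Average code length: 44/29 = 1.5172 bits/symbol


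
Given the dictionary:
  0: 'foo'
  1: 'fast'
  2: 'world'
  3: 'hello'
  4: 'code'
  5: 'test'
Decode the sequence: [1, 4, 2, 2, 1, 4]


Look up each index in the dictionary:
  1 -> 'fast'
  4 -> 'code'
  2 -> 'world'
  2 -> 'world'
  1 -> 'fast'
  4 -> 'code'

Decoded: "fast code world world fast code"


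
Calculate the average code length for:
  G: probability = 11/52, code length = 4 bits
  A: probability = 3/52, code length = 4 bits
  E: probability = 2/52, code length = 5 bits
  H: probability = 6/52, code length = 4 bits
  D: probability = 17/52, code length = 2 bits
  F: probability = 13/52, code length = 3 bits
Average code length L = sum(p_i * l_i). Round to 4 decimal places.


Weighted contributions p_i * l_i:
  G: (11/52) * 4 = 44/52
  A: (3/52) * 4 = 12/52
  E: (2/52) * 5 = 10/52
  H: (6/52) * 4 = 24/52
  D: (17/52) * 2 = 34/52
  F: (13/52) * 3 = 39/52
Sum = (44 + 12 + 10 + 24 + 34 + 39)/52 = 163/52

L = 163/52 = 3.1346 bits/symbol


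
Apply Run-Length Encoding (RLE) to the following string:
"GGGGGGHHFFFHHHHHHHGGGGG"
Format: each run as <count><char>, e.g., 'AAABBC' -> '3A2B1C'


Scanning runs left to right:
  i=0: run of 'G' x 6 -> '6G'
  i=6: run of 'H' x 2 -> '2H'
  i=8: run of 'F' x 3 -> '3F'
  i=11: run of 'H' x 7 -> '7H'
  i=18: run of 'G' x 5 -> '5G'

RLE = 6G2H3F7H5G


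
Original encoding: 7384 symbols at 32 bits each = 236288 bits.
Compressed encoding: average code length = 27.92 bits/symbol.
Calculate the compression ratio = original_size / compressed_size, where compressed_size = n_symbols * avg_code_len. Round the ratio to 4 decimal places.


original_size = n_symbols * orig_bits = 7384 * 32 = 236288 bits
compressed_size = n_symbols * avg_code_len = 7384 * 27.92 = 206161.28 bits
ratio = original_size / compressed_size = 236288 / 206161.28 = 1.1461

Compression ratio = 1.1461


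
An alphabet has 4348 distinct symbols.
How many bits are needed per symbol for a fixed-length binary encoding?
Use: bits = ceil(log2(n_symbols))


log2(4348) = 12.0861
Bracket: 2^12 = 4096 < 4348 <= 2^13 = 8192
So ceil(log2(4348)) = 13

bits = ceil(log2(4348)) = ceil(12.0861) = 13 bits


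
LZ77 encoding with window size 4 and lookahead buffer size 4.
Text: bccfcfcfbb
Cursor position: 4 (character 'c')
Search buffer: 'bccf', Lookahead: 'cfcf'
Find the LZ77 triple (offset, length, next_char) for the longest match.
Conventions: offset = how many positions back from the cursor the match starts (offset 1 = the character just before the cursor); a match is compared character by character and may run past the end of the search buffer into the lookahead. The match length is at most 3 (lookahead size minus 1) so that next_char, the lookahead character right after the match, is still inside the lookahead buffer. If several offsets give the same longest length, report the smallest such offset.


Try each offset into the search buffer:
  offset=1 (pos 3, char 'f'): match length 0
  offset=2 (pos 2, char 'c'): match length 3
  offset=3 (pos 1, char 'c'): match length 1
  offset=4 (pos 0, char 'b'): match length 0
Longest match has length 3 at offset 2.
next_char = character at position 4 + 3 = 7 -> 'f'

Best match: offset=2, length=3 (matching 'cfc' starting at position 2)
LZ77 triple: (2, 3, 'f')


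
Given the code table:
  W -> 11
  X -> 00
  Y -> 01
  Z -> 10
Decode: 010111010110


Decoding:
01 -> Y
01 -> Y
11 -> W
01 -> Y
01 -> Y
10 -> Z


Result: YYWYYZ


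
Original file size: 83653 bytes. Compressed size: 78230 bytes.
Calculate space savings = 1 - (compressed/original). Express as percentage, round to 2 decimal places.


ratio = compressed/original = 78230/83653 = 0.935173
savings = 1 - ratio = 1 - 0.935173 = 0.064827
as a percentage: 0.064827 * 100 = 6.48%

Space savings = 1 - 78230/83653 = 6.48%


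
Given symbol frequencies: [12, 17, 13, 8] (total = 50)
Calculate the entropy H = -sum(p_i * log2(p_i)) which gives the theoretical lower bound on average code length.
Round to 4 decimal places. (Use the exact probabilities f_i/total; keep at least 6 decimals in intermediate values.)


Per-symbol terms -p_i * log2(p_i) with p_i = f_i/50:
  p = 12/50 = 0.240000: log2(p) = -2.058894, -p*log2(p) = 0.494134
  p = 17/50 = 0.340000: log2(p) = -1.556393, -p*log2(p) = 0.529174
  p = 13/50 = 0.260000: log2(p) = -1.943416, -p*log2(p) = 0.505288
  p = 8/50 = 0.160000: log2(p) = -2.643856, -p*log2(p) = 0.423017
H = 0.494134 + 0.529174 + 0.505288 + 0.423017 = 1.951613

H = 1.9516 bits/symbol


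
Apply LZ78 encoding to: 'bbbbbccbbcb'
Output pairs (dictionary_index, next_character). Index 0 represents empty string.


LZ78 encoding steps:
Dictionary: {0: ''}
Step 1: w='' (idx 0), next='b' -> output (0, 'b'), add 'b' as idx 1
Step 2: w='b' (idx 1), next='b' -> output (1, 'b'), add 'bb' as idx 2
Step 3: w='bb' (idx 2), next='c' -> output (2, 'c'), add 'bbc' as idx 3
Step 4: w='' (idx 0), next='c' -> output (0, 'c'), add 'c' as idx 4
Step 5: w='bbc' (idx 3), next='b' -> output (3, 'b'), add 'bbcb' as idx 5


Encoded: [(0, 'b'), (1, 'b'), (2, 'c'), (0, 'c'), (3, 'b')]


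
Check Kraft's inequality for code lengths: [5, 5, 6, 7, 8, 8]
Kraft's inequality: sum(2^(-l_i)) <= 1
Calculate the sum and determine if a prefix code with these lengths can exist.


Sum = 2^(-5) + 2^(-5) + 2^(-6) + 2^(-7) + 2^(-8) + 2^(-8)
    = 0.03125 + 0.03125 + 0.015625 + 0.0078125 + 0.00390625 + 0.00390625
    = 24/256 = 0.09375
Since 0.09375 <= 1, Kraft's inequality IS satisfied.
A prefix code with these lengths CAN exist.

Kraft sum = 0.09375. Satisfied.


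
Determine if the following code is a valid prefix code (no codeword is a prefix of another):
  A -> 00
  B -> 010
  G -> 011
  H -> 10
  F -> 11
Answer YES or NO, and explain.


Checking each pair (does one codeword prefix another?):
  A='00' vs B='010': no prefix
  A='00' vs G='011': no prefix
  A='00' vs H='10': no prefix
  A='00' vs F='11': no prefix
  B='010' vs A='00': no prefix
  B='010' vs G='011': no prefix
  B='010' vs H='10': no prefix
  B='010' vs F='11': no prefix
  G='011' vs A='00': no prefix
  G='011' vs B='010': no prefix
  G='011' vs H='10': no prefix
  G='011' vs F='11': no prefix
  H='10' vs A='00': no prefix
  H='10' vs B='010': no prefix
  H='10' vs G='011': no prefix
  H='10' vs F='11': no prefix
  F='11' vs A='00': no prefix
  F='11' vs B='010': no prefix
  F='11' vs G='011': no prefix
  F='11' vs H='10': no prefix
No violation found over all pairs.

YES -- this is a valid prefix code. No codeword is a prefix of any other codeword.


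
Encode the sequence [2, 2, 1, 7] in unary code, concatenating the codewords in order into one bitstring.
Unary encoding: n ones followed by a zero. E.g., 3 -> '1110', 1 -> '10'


Encode each number as n ones followed by a terminating 0:
  2 -> 110 (3 bits)
  2 -> 110 (3 bits)
  1 -> 10 (2 bits)
  7 -> 11111110 (8 bits)
Total length = 3 + 3 + 2 + 8 = 16 bits.

Unary([2, 2, 1, 7]) = 1101101011111110 (16 bits)


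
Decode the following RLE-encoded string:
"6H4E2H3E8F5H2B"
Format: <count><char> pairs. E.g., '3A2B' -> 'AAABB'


Expanding each <count><char> pair:
  6H -> 'HHHHHH'
  4E -> 'EEEE'
  2H -> 'HH'
  3E -> 'EEE'
  8F -> 'FFFFFFFF'
  5H -> 'HHHHH'
  2B -> 'BB'

Decoded = HHHHHHEEEEHHEEEFFFFFFFFHHHHHBB


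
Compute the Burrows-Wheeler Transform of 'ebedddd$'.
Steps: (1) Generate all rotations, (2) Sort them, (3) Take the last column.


Rotations (sorted):
  0: $ebedddd -> last char: d
  1: bedddd$e -> last char: e
  2: d$ebeddd -> last char: d
  3: dd$ebedd -> last char: d
  4: ddd$ebed -> last char: d
  5: dddd$ebe -> last char: e
  6: ebedddd$ -> last char: $
  7: edddd$eb -> last char: b


BWT = deddde$b


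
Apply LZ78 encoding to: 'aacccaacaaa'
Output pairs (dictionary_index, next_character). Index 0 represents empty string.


LZ78 encoding steps:
Dictionary: {0: ''}
Step 1: w='' (idx 0), next='a' -> output (0, 'a'), add 'a' as idx 1
Step 2: w='a' (idx 1), next='c' -> output (1, 'c'), add 'ac' as idx 2
Step 3: w='' (idx 0), next='c' -> output (0, 'c'), add 'c' as idx 3
Step 4: w='c' (idx 3), next='a' -> output (3, 'a'), add 'ca' as idx 4
Step 5: w='ac' (idx 2), next='a' -> output (2, 'a'), add 'aca' as idx 5
Step 6: w='a' (idx 1), next='a' -> output (1, 'a'), add 'aa' as idx 6


Encoded: [(0, 'a'), (1, 'c'), (0, 'c'), (3, 'a'), (2, 'a'), (1, 'a')]


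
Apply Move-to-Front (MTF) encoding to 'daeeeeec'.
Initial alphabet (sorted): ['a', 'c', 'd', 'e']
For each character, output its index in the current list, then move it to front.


MTF encoding:
'd': index 2 in ['a', 'c', 'd', 'e'] -> ['d', 'a', 'c', 'e']
'a': index 1 in ['d', 'a', 'c', 'e'] -> ['a', 'd', 'c', 'e']
'e': index 3 in ['a', 'd', 'c', 'e'] -> ['e', 'a', 'd', 'c']
'e': index 0 in ['e', 'a', 'd', 'c'] -> ['e', 'a', 'd', 'c']
'e': index 0 in ['e', 'a', 'd', 'c'] -> ['e', 'a', 'd', 'c']
'e': index 0 in ['e', 'a', 'd', 'c'] -> ['e', 'a', 'd', 'c']
'e': index 0 in ['e', 'a', 'd', 'c'] -> ['e', 'a', 'd', 'c']
'c': index 3 in ['e', 'a', 'd', 'c'] -> ['c', 'e', 'a', 'd']


Output: [2, 1, 3, 0, 0, 0, 0, 3]


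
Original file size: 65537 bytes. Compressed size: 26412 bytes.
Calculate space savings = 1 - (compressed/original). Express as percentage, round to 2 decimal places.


ratio = compressed/original = 26412/65537 = 0.403009
savings = 1 - ratio = 1 - 0.403009 = 0.596991
as a percentage: 0.596991 * 100 = 59.7%

Space savings = 1 - 26412/65537 = 59.7%


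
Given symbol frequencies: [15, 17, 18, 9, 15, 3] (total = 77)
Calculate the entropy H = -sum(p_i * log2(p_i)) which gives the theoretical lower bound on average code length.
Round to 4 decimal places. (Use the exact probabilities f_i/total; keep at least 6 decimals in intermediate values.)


Per-symbol terms -p_i * log2(p_i) with p_i = f_i/77:
  p = 15/77 = 0.194805: log2(p) = -2.359896, -p*log2(p) = 0.459720
  p = 17/77 = 0.220779: log2(p) = -2.179324, -p*log2(p) = 0.481149
  p = 18/77 = 0.233766: log2(p) = -2.096862, -p*log2(p) = 0.490175
  p = 9/77 = 0.116883: log2(p) = -3.096862, -p*log2(p) = 0.361971
  p = 15/77 = 0.194805: log2(p) = -2.359896, -p*log2(p) = 0.459720
  p = 3/77 = 0.038961: log2(p) = -4.681824, -p*log2(p) = 0.182409
H = 0.459720 + 0.481149 + 0.490175 + 0.361971 + 0.459720 + 0.182409 = 2.435144

H = 2.4351 bits/symbol


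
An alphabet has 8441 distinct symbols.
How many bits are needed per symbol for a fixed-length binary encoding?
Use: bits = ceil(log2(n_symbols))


log2(8441) = 13.0432
Bracket: 2^13 = 8192 < 8441 <= 2^14 = 16384
So ceil(log2(8441)) = 14

bits = ceil(log2(8441)) = ceil(13.0432) = 14 bits


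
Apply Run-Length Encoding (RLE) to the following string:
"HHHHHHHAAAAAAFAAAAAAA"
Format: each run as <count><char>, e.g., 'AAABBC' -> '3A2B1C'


Scanning runs left to right:
  i=0: run of 'H' x 7 -> '7H'
  i=7: run of 'A' x 6 -> '6A'
  i=13: run of 'F' x 1 -> '1F'
  i=14: run of 'A' x 7 -> '7A'

RLE = 7H6A1F7A


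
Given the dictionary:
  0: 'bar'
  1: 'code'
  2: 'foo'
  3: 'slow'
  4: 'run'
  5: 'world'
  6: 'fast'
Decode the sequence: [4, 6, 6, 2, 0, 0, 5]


Look up each index in the dictionary:
  4 -> 'run'
  6 -> 'fast'
  6 -> 'fast'
  2 -> 'foo'
  0 -> 'bar'
  0 -> 'bar'
  5 -> 'world'

Decoded: "run fast fast foo bar bar world"


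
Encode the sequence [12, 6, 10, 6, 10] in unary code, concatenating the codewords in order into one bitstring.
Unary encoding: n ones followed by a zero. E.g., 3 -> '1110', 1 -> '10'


Encode each number as n ones followed by a terminating 0:
  12 -> 1111111111110 (13 bits)
  6 -> 1111110 (7 bits)
  10 -> 11111111110 (11 bits)
  6 -> 1111110 (7 bits)
  10 -> 11111111110 (11 bits)
Total length = 13 + 7 + 11 + 7 + 11 = 49 bits.

Unary([12, 6, 10, 6, 10]) = 1111111111110111111011111111110111111011111111110 (49 bits)


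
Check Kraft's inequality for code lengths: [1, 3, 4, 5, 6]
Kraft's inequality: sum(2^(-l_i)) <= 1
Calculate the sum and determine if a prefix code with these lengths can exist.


Sum = 2^(-1) + 2^(-3) + 2^(-4) + 2^(-5) + 2^(-6)
    = 0.5 + 0.125 + 0.0625 + 0.03125 + 0.015625
    = 47/64 = 0.734375
Since 0.734375 <= 1, Kraft's inequality IS satisfied.
A prefix code with these lengths CAN exist.

Kraft sum = 0.734375. Satisfied.


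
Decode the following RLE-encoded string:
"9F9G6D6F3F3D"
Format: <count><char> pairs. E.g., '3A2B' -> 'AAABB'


Expanding each <count><char> pair:
  9F -> 'FFFFFFFFF'
  9G -> 'GGGGGGGGG'
  6D -> 'DDDDDD'
  6F -> 'FFFFFF'
  3F -> 'FFF'
  3D -> 'DDD'

Decoded = FFFFFFFFFGGGGGGGGGDDDDDDFFFFFFFFFDDD


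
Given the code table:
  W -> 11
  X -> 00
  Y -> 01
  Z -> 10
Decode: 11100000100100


Decoding:
11 -> W
10 -> Z
00 -> X
00 -> X
10 -> Z
01 -> Y
00 -> X


Result: WZXXZYX


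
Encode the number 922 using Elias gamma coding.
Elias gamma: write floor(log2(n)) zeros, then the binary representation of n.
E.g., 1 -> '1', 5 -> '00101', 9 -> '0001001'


num_bits = floor(log2(922)) + 1 = 10
leading_zeros = num_bits - 1 = 9
binary(922) = 1110011010

Elias gamma(922) = '000000000' + '1110011010' = 0000000001110011010 (19 bits)


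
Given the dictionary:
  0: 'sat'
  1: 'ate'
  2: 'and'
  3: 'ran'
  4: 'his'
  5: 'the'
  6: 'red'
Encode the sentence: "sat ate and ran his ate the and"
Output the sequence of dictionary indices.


Look up each word in the dictionary:
  'sat' -> 0
  'ate' -> 1
  'and' -> 2
  'ran' -> 3
  'his' -> 4
  'ate' -> 1
  'the' -> 5
  'and' -> 2

Encoded: [0, 1, 2, 3, 4, 1, 5, 2]


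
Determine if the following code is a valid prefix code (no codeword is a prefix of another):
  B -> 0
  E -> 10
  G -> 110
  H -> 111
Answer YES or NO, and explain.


Checking each pair (does one codeword prefix another?):
  B='0' vs E='10': no prefix
  B='0' vs G='110': no prefix
  B='0' vs H='111': no prefix
  E='10' vs B='0': no prefix
  E='10' vs G='110': no prefix
  E='10' vs H='111': no prefix
  G='110' vs B='0': no prefix
  G='110' vs E='10': no prefix
  G='110' vs H='111': no prefix
  H='111' vs B='0': no prefix
  H='111' vs E='10': no prefix
  H='111' vs G='110': no prefix
No violation found over all pairs.

YES -- this is a valid prefix code. No codeword is a prefix of any other codeword.


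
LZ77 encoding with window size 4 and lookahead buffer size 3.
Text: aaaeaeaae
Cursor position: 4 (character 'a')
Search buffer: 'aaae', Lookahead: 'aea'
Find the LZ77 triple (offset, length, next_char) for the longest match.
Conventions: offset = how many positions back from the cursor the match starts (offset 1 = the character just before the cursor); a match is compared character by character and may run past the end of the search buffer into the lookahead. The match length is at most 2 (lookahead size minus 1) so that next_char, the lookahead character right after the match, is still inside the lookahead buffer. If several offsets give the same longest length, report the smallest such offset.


Try each offset into the search buffer:
  offset=1 (pos 3, char 'e'): match length 0
  offset=2 (pos 2, char 'a'): match length 2
  offset=3 (pos 1, char 'a'): match length 1
  offset=4 (pos 0, char 'a'): match length 1
Longest match has length 2 at offset 2.
next_char = character at position 4 + 2 = 6 -> 'a'

Best match: offset=2, length=2 (matching 'ae' starting at position 2)
LZ77 triple: (2, 2, 'a')


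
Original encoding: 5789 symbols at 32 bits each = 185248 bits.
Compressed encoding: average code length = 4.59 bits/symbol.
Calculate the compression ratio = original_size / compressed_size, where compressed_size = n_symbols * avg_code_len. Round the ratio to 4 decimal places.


original_size = n_symbols * orig_bits = 5789 * 32 = 185248 bits
compressed_size = n_symbols * avg_code_len = 5789 * 4.59 = 26571.51 bits
ratio = original_size / compressed_size = 185248 / 26571.51 = 6.9717

Compression ratio = 6.9717


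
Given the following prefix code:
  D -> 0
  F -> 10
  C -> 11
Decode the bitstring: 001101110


Decoding step by step:
Bits 0 -> D
Bits 0 -> D
Bits 11 -> C
Bits 0 -> D
Bits 11 -> C
Bits 10 -> F


Decoded message: DDCDCF


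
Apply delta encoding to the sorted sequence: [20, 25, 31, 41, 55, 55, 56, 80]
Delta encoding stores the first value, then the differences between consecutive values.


First value: 20
Deltas:
  25 - 20 = 5
  31 - 25 = 6
  41 - 31 = 10
  55 - 41 = 14
  55 - 55 = 0
  56 - 55 = 1
  80 - 56 = 24


Delta encoded: [20, 5, 6, 10, 14, 0, 1, 24]


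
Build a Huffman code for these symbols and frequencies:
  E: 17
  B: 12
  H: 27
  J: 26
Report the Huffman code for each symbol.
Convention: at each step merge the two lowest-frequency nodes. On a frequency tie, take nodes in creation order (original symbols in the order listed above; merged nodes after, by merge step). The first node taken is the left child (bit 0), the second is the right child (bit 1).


Huffman tree construction:
Step 1: Merge B(12) + E(17) = 29
Step 2: Merge J(26) + H(27) = 53
Step 3: Merge (B+E)(29) + (J+H)(53) = 82
Read each symbol's code off the tree from the root (left child = 0, right child = 1).

Codes:
  E: 01 (length 2)
  B: 00 (length 2)
  H: 11 (length 2)
  J: 10 (length 2)
Average code length: 164/82 = 2.0000 bits/symbol


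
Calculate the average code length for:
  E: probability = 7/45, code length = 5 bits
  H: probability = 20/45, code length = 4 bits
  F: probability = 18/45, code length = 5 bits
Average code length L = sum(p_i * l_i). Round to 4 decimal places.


Weighted contributions p_i * l_i:
  E: (7/45) * 5 = 35/45
  H: (20/45) * 4 = 80/45
  F: (18/45) * 5 = 90/45
Sum = (35 + 80 + 90)/45 = 205/45

L = 205/45 = 4.5556 bits/symbol


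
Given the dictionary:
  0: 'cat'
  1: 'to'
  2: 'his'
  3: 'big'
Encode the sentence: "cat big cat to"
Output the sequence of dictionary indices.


Look up each word in the dictionary:
  'cat' -> 0
  'big' -> 3
  'cat' -> 0
  'to' -> 1

Encoded: [0, 3, 0, 1]


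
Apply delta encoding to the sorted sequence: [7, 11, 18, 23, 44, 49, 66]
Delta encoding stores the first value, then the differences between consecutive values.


First value: 7
Deltas:
  11 - 7 = 4
  18 - 11 = 7
  23 - 18 = 5
  44 - 23 = 21
  49 - 44 = 5
  66 - 49 = 17


Delta encoded: [7, 4, 7, 5, 21, 5, 17]


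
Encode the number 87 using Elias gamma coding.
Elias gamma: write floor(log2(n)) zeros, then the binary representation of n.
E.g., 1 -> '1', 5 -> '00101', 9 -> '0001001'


num_bits = floor(log2(87)) + 1 = 7
leading_zeros = num_bits - 1 = 6
binary(87) = 1010111

Elias gamma(87) = '000000' + '1010111' = 0000001010111 (13 bits)


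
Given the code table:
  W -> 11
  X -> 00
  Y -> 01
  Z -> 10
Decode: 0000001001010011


Decoding:
00 -> X
00 -> X
00 -> X
10 -> Z
01 -> Y
01 -> Y
00 -> X
11 -> W


Result: XXXZYYXW


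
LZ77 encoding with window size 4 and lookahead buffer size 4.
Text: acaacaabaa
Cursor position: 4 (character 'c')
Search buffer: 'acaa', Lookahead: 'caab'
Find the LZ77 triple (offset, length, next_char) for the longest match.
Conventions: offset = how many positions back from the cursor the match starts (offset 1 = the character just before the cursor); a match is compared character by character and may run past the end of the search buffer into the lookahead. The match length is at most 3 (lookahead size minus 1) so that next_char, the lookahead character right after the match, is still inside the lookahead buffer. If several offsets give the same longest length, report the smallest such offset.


Try each offset into the search buffer:
  offset=1 (pos 3, char 'a'): match length 0
  offset=2 (pos 2, char 'a'): match length 0
  offset=3 (pos 1, char 'c'): match length 3
  offset=4 (pos 0, char 'a'): match length 0
Longest match has length 3 at offset 3.
next_char = character at position 4 + 3 = 7 -> 'b'

Best match: offset=3, length=3 (matching 'caa' starting at position 1)
LZ77 triple: (3, 3, 'b')


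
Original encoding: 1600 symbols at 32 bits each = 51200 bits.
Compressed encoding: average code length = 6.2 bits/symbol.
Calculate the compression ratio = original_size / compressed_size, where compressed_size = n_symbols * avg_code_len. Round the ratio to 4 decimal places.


original_size = n_symbols * orig_bits = 1600 * 32 = 51200 bits
compressed_size = n_symbols * avg_code_len = 1600 * 6.2 = 9920.0 bits
ratio = original_size / compressed_size = 51200 / 9920.0 = 5.1613

Compression ratio = 5.1613


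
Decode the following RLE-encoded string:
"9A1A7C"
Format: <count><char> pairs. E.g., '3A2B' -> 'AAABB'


Expanding each <count><char> pair:
  9A -> 'AAAAAAAAA'
  1A -> 'A'
  7C -> 'CCCCCCC'

Decoded = AAAAAAAAAACCCCCCC


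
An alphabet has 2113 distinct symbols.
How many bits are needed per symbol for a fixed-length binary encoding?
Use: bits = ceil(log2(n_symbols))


log2(2113) = 11.0451
Bracket: 2^11 = 2048 < 2113 <= 2^12 = 4096
So ceil(log2(2113)) = 12

bits = ceil(log2(2113)) = ceil(11.0451) = 12 bits


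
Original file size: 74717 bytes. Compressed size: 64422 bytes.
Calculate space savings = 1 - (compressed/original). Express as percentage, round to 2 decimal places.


ratio = compressed/original = 64422/74717 = 0.862213
savings = 1 - ratio = 1 - 0.862213 = 0.137787
as a percentage: 0.137787 * 100 = 13.78%

Space savings = 1 - 64422/74717 = 13.78%


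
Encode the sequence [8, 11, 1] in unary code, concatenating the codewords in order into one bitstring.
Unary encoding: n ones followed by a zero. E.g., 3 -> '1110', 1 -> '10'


Encode each number as n ones followed by a terminating 0:
  8 -> 111111110 (9 bits)
  11 -> 111111111110 (12 bits)
  1 -> 10 (2 bits)
Total length = 9 + 12 + 2 = 23 bits.

Unary([8, 11, 1]) = 11111111011111111111010 (23 bits)


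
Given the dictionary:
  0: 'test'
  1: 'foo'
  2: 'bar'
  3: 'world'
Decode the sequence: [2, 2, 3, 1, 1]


Look up each index in the dictionary:
  2 -> 'bar'
  2 -> 'bar'
  3 -> 'world'
  1 -> 'foo'
  1 -> 'foo'

Decoded: "bar bar world foo foo"


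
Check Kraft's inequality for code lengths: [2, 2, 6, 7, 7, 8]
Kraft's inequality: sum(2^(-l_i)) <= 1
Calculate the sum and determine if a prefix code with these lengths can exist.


Sum = 2^(-2) + 2^(-2) + 2^(-6) + 2^(-7) + 2^(-7) + 2^(-8)
    = 0.25 + 0.25 + 0.015625 + 0.0078125 + 0.0078125 + 0.00390625
    = 137/256 = 0.53515625
Since 0.53515625 <= 1, Kraft's inequality IS satisfied.
A prefix code with these lengths CAN exist.

Kraft sum = 0.53515625. Satisfied.


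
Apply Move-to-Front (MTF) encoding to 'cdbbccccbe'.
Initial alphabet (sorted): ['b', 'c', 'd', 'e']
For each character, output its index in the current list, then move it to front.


MTF encoding:
'c': index 1 in ['b', 'c', 'd', 'e'] -> ['c', 'b', 'd', 'e']
'd': index 2 in ['c', 'b', 'd', 'e'] -> ['d', 'c', 'b', 'e']
'b': index 2 in ['d', 'c', 'b', 'e'] -> ['b', 'd', 'c', 'e']
'b': index 0 in ['b', 'd', 'c', 'e'] -> ['b', 'd', 'c', 'e']
'c': index 2 in ['b', 'd', 'c', 'e'] -> ['c', 'b', 'd', 'e']
'c': index 0 in ['c', 'b', 'd', 'e'] -> ['c', 'b', 'd', 'e']
'c': index 0 in ['c', 'b', 'd', 'e'] -> ['c', 'b', 'd', 'e']
'c': index 0 in ['c', 'b', 'd', 'e'] -> ['c', 'b', 'd', 'e']
'b': index 1 in ['c', 'b', 'd', 'e'] -> ['b', 'c', 'd', 'e']
'e': index 3 in ['b', 'c', 'd', 'e'] -> ['e', 'b', 'c', 'd']


Output: [1, 2, 2, 0, 2, 0, 0, 0, 1, 3]


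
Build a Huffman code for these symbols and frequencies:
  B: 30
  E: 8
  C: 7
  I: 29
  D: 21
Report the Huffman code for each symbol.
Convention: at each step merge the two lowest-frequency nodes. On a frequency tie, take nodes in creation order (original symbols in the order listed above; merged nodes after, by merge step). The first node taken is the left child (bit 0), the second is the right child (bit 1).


Huffman tree construction:
Step 1: Merge C(7) + E(8) = 15
Step 2: Merge (C+E)(15) + D(21) = 36
Step 3: Merge I(29) + B(30) = 59
Step 4: Merge ((C+E)+D)(36) + (I+B)(59) = 95
Read each symbol's code off the tree from the root (left child = 0, right child = 1).

Codes:
  B: 11 (length 2)
  E: 001 (length 3)
  C: 000 (length 3)
  I: 10 (length 2)
  D: 01 (length 2)
Average code length: 205/95 = 2.1579 bits/symbol


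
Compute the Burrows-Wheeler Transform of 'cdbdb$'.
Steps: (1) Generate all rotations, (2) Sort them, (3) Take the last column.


Rotations (sorted):
  0: $cdbdb -> last char: b
  1: b$cdbd -> last char: d
  2: bdb$cd -> last char: d
  3: cdbdb$ -> last char: $
  4: db$cdb -> last char: b
  5: dbdb$c -> last char: c


BWT = bdd$bc


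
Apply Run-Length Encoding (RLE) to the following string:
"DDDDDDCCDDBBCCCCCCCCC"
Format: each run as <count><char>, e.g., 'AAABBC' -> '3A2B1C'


Scanning runs left to right:
  i=0: run of 'D' x 6 -> '6D'
  i=6: run of 'C' x 2 -> '2C'
  i=8: run of 'D' x 2 -> '2D'
  i=10: run of 'B' x 2 -> '2B'
  i=12: run of 'C' x 9 -> '9C'

RLE = 6D2C2D2B9C


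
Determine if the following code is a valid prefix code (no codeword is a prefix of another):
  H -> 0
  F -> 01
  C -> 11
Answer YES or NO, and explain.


Checking each pair (does one codeword prefix another?):
  H='0' vs F='01': prefix -- VIOLATION

NO -- this is NOT a valid prefix code. H (0) is a prefix of F (01).


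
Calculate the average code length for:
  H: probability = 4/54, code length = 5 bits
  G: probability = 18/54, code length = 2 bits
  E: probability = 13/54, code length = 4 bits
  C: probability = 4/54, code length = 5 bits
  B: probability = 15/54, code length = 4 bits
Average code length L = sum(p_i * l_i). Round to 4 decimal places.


Weighted contributions p_i * l_i:
  H: (4/54) * 5 = 20/54
  G: (18/54) * 2 = 36/54
  E: (13/54) * 4 = 52/54
  C: (4/54) * 5 = 20/54
  B: (15/54) * 4 = 60/54
Sum = (20 + 36 + 52 + 20 + 60)/54 = 188/54

L = 188/54 = 3.4815 bits/symbol


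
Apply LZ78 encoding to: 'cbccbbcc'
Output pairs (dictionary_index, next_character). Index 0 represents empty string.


LZ78 encoding steps:
Dictionary: {0: ''}
Step 1: w='' (idx 0), next='c' -> output (0, 'c'), add 'c' as idx 1
Step 2: w='' (idx 0), next='b' -> output (0, 'b'), add 'b' as idx 2
Step 3: w='c' (idx 1), next='c' -> output (1, 'c'), add 'cc' as idx 3
Step 4: w='b' (idx 2), next='b' -> output (2, 'b'), add 'bb' as idx 4
Step 5: w='cc' (idx 3), end of input -> output (3, '')


Encoded: [(0, 'c'), (0, 'b'), (1, 'c'), (2, 'b'), (3, '')]


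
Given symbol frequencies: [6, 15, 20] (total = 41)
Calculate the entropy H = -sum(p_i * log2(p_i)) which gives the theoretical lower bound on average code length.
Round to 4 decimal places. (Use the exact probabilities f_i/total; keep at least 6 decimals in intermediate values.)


Per-symbol terms -p_i * log2(p_i) with p_i = f_i/41:
  p = 6/41 = 0.146341: log2(p) = -2.772590, -p*log2(p) = 0.405745
  p = 15/41 = 0.365854: log2(p) = -1.450661, -p*log2(p) = 0.530730
  p = 20/41 = 0.487805: log2(p) = -1.035624, -p*log2(p) = 0.505182
H = 0.405745 + 0.530730 + 0.505182 = 1.441657

H = 1.4417 bits/symbol


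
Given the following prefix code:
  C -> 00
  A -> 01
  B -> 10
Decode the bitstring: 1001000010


Decoding step by step:
Bits 10 -> B
Bits 01 -> A
Bits 00 -> C
Bits 00 -> C
Bits 10 -> B


Decoded message: BACCB


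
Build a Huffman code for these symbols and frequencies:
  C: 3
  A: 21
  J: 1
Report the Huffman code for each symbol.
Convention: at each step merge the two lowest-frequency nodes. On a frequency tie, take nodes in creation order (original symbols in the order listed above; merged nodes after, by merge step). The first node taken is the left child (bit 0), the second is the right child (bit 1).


Huffman tree construction:
Step 1: Merge J(1) + C(3) = 4
Step 2: Merge (J+C)(4) + A(21) = 25
Read each symbol's code off the tree from the root (left child = 0, right child = 1).

Codes:
  C: 01 (length 2)
  A: 1 (length 1)
  J: 00 (length 2)
Average code length: 29/25 = 1.1600 bits/symbol


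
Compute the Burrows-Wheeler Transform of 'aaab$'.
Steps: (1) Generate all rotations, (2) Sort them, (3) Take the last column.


Rotations (sorted):
  0: $aaab -> last char: b
  1: aaab$ -> last char: $
  2: aab$a -> last char: a
  3: ab$aa -> last char: a
  4: b$aaa -> last char: a


BWT = b$aaa


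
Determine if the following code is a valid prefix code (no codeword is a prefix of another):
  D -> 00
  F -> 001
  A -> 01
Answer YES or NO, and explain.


Checking each pair (does one codeword prefix another?):
  D='00' vs F='001': prefix -- VIOLATION

NO -- this is NOT a valid prefix code. D (00) is a prefix of F (001).


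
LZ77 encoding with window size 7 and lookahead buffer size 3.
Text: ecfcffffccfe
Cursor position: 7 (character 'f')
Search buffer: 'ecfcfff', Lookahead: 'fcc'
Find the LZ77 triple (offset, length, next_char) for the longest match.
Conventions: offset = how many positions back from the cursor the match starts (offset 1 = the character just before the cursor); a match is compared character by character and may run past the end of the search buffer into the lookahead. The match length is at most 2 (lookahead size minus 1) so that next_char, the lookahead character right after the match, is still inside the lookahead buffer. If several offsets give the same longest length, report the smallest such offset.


Try each offset into the search buffer:
  offset=1 (pos 6, char 'f'): match length 1
  offset=2 (pos 5, char 'f'): match length 1
  offset=3 (pos 4, char 'f'): match length 1
  offset=4 (pos 3, char 'c'): match length 0
  offset=5 (pos 2, char 'f'): match length 2
  offset=6 (pos 1, char 'c'): match length 0
  offset=7 (pos 0, char 'e'): match length 0
Longest match has length 2 at offset 5.
next_char = character at position 7 + 2 = 9 -> 'c'

Best match: offset=5, length=2 (matching 'fc' starting at position 2)
LZ77 triple: (5, 2, 'c')


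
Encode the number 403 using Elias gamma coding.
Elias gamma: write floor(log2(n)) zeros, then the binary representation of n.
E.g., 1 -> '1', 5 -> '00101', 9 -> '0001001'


num_bits = floor(log2(403)) + 1 = 9
leading_zeros = num_bits - 1 = 8
binary(403) = 110010011

Elias gamma(403) = '00000000' + '110010011' = 00000000110010011 (17 bits)


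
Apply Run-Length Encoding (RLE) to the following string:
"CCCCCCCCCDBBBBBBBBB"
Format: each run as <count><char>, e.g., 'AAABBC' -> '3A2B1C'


Scanning runs left to right:
  i=0: run of 'C' x 9 -> '9C'
  i=9: run of 'D' x 1 -> '1D'
  i=10: run of 'B' x 9 -> '9B'

RLE = 9C1D9B


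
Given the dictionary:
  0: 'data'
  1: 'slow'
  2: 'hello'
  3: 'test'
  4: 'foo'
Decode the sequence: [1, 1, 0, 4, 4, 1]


Look up each index in the dictionary:
  1 -> 'slow'
  1 -> 'slow'
  0 -> 'data'
  4 -> 'foo'
  4 -> 'foo'
  1 -> 'slow'

Decoded: "slow slow data foo foo slow"


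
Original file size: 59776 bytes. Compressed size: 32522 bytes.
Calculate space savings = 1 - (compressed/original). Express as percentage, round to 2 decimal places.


ratio = compressed/original = 32522/59776 = 0.544065
savings = 1 - ratio = 1 - 0.544065 = 0.455935
as a percentage: 0.455935 * 100 = 45.59%

Space savings = 1 - 32522/59776 = 45.59%
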